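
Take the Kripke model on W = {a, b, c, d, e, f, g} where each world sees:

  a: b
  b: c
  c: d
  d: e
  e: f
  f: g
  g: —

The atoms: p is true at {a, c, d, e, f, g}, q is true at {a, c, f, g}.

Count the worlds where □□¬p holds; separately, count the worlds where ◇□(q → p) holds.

2 and 6

For □□¬p:
a: successors {b}; □¬p there: b:F. ✗
b: successors {c}; □¬p there: c:F. ✗
c: successors {d}; □¬p there: d:F. ✗
d: successors {e}; □¬p there: e:F. ✗
e: successors {f}; □¬p there: f:F. ✗
f: successors {g}; □¬p there: g:T. ✓
g: no successors, so □□¬p holds vacuously. ✓
— 2 worlds.
For ◇□(q → p):
a: successors {b}; □(q → p) there: b:T. ✓
b: successors {c}; □(q → p) there: c:T. ✓
c: successors {d}; □(q → p) there: d:T. ✓
d: successors {e}; □(q → p) there: e:T. ✓
e: successors {f}; □(q → p) there: f:T. ✓
f: successors {g}; □(q → p) there: g:T. ✓
g: no successors, so ◇□(q → p) fails. ✗
— 6 worlds.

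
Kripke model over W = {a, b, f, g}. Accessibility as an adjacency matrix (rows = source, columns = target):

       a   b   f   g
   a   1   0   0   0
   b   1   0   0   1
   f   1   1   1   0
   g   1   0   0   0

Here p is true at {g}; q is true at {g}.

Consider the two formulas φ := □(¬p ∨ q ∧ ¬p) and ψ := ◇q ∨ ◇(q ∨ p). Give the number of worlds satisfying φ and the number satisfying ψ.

For □(¬p ∨ q ∧ ¬p):
a: successors {a}; ¬p ∨ q ∧ ¬p there: a:T. ✓
b: successors {a, g}; ¬p ∨ q ∧ ¬p there: a:T, g:F. ✗
f: successors {a, b, f}; ¬p ∨ q ∧ ¬p there: a:T, b:T, f:T. ✓
g: successors {a}; ¬p ∨ q ∧ ¬p there: a:T. ✓
— 3 worlds.
For ◇q ∨ ◇(q ∨ p):
a: ◇q is F, ◇(q ∨ p) is F. ✗
b: ◇q is T, ◇(q ∨ p) is T. ✓
f: ◇q is F, ◇(q ∨ p) is F. ✗
g: ◇q is F, ◇(q ∨ p) is F. ✗
— 1 world.

3 and 1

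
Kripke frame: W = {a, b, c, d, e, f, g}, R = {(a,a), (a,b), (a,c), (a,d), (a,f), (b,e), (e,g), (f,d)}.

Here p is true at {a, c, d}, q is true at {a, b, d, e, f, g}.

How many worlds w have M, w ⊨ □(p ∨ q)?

a: successors {a, b, c, d, f}; p ∨ q there: a:T, b:T, c:T, d:T, f:T. ✓
b: successors {e}; p ∨ q there: e:T. ✓
c: no successors, so □(p ∨ q) holds vacuously. ✓
d: no successors, so □(p ∨ q) holds vacuously. ✓
e: successors {g}; p ∨ q there: g:T. ✓
f: successors {d}; p ∨ q there: d:T. ✓
g: no successors, so □(p ∨ q) holds vacuously. ✓
Satisfying worlds: {a, b, c, d, e, f, g}.

7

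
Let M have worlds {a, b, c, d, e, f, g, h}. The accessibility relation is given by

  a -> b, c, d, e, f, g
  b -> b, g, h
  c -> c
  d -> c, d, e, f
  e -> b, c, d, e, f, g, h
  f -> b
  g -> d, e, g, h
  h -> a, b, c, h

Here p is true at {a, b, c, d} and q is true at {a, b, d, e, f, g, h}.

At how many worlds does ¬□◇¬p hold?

a: □◇¬p is F. ✓
b: □◇¬p is T. ✗
c: □◇¬p is F. ✓
d: □◇¬p is F. ✓
e: □◇¬p is F. ✓
f: □◇¬p is T. ✗
g: □◇¬p is T. ✗
h: □◇¬p is F. ✓
Satisfying worlds: {a, c, d, e, h}.

5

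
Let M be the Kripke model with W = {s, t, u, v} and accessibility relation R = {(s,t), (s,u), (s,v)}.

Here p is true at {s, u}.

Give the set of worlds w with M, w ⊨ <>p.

s: successors {t, u, v}; p there: t:F, u:T, v:F. ✓
t: no successors, so <>p fails. ✗
u: no successors, so <>p fails. ✗
v: no successors, so <>p fails. ✗

{s}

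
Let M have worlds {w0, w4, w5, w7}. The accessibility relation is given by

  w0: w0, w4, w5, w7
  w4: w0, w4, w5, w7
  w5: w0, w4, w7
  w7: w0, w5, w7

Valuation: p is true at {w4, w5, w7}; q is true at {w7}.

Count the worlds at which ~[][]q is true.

4

w0: [][]q is F. ✓
w4: [][]q is F. ✓
w5: [][]q is F. ✓
w7: [][]q is F. ✓
Satisfying worlds: {w0, w4, w5, w7}.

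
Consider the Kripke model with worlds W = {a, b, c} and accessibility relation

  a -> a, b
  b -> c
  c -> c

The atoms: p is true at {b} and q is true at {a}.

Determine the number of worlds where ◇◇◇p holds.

1

a: successors {a, b}; ◇◇p there: a:T, b:F. ✓
b: successors {c}; ◇◇p there: c:F. ✗
c: successors {c}; ◇◇p there: c:F. ✗
Satisfying worlds: {a}.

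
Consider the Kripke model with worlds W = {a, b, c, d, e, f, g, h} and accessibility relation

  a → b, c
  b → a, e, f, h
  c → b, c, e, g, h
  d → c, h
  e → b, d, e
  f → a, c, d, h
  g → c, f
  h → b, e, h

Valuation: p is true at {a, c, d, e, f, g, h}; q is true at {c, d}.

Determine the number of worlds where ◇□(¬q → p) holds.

a: successors {b, c}; □(¬q → p) there: b:T, c:F. ✓
b: successors {a, e, f, h}; □(¬q → p) there: a:F, e:F, f:T, h:F. ✓
c: successors {b, c, e, g, h}; □(¬q → p) there: b:T, c:F, e:F, g:T, h:F. ✓
d: successors {c, h}; □(¬q → p) there: c:F, h:F. ✗
e: successors {b, d, e}; □(¬q → p) there: b:T, d:T, e:F. ✓
f: successors {a, c, d, h}; □(¬q → p) there: a:F, c:F, d:T, h:F. ✓
g: successors {c, f}; □(¬q → p) there: c:F, f:T. ✓
h: successors {b, e, h}; □(¬q → p) there: b:T, e:F, h:F. ✓
Satisfying worlds: {a, b, c, e, f, g, h}.

7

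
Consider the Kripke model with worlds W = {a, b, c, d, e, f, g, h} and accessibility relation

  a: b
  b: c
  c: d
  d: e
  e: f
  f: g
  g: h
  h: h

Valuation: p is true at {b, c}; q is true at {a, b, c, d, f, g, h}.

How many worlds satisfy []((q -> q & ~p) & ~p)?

a: successors {b}; (q -> q & ~p) & ~p there: b:F. ✗
b: successors {c}; (q -> q & ~p) & ~p there: c:F. ✗
c: successors {d}; (q -> q & ~p) & ~p there: d:T. ✓
d: successors {e}; (q -> q & ~p) & ~p there: e:T. ✓
e: successors {f}; (q -> q & ~p) & ~p there: f:T. ✓
f: successors {g}; (q -> q & ~p) & ~p there: g:T. ✓
g: successors {h}; (q -> q & ~p) & ~p there: h:T. ✓
h: successors {h}; (q -> q & ~p) & ~p there: h:T. ✓
Satisfying worlds: {c, d, e, f, g, h}.

6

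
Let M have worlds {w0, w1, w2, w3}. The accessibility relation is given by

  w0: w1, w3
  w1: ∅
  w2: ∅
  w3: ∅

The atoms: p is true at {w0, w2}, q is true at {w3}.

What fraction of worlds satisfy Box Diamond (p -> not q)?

w0: successors {w1, w3}; Diamond (p -> not q) there: w1:F, w3:F. ✗
w1: no successors, so Box Diamond (p -> not q) holds vacuously. ✓
w2: no successors, so Box Diamond (p -> not q) holds vacuously. ✓
w3: no successors, so Box Diamond (p -> not q) holds vacuously. ✓
That's 3 of 4 worlds, so 3/4.

3/4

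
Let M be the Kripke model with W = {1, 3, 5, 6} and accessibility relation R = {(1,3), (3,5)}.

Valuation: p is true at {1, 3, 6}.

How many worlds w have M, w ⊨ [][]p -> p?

3

1: [][]p is F, p is T. ✓
3: [][]p is T, p is T. ✓
5: [][]p is T, p is F. ✗
6: [][]p is T, p is T. ✓
Satisfying worlds: {1, 3, 6}.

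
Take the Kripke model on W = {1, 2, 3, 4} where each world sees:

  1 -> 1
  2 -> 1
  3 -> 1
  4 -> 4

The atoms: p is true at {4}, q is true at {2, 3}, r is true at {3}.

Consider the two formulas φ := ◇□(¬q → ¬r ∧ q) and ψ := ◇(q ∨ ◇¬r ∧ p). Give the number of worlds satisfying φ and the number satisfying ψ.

For ◇□(¬q → ¬r ∧ q):
1: successors {1}; □(¬q → ¬r ∧ q) there: 1:F. ✗
2: successors {1}; □(¬q → ¬r ∧ q) there: 1:F. ✗
3: successors {1}; □(¬q → ¬r ∧ q) there: 1:F. ✗
4: successors {4}; □(¬q → ¬r ∧ q) there: 4:F. ✗
— 0 worlds.
For ◇(q ∨ ◇¬r ∧ p):
1: successors {1}; q ∨ ◇¬r ∧ p there: 1:F. ✗
2: successors {1}; q ∨ ◇¬r ∧ p there: 1:F. ✗
3: successors {1}; q ∨ ◇¬r ∧ p there: 1:F. ✗
4: successors {4}; q ∨ ◇¬r ∧ p there: 4:T. ✓
— 1 world.

0 and 1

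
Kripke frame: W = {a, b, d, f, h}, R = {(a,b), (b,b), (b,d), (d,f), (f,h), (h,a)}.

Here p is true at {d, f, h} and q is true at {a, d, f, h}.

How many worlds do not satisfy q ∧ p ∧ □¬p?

4

a: q is T, p ∧ □¬p is F. ✗
b: q is F, p ∧ □¬p is F. ✗
d: q is T, p ∧ □¬p is F. ✗
f: q is T, p ∧ □¬p is F. ✗
h: q is T, p ∧ □¬p is T. ✓
Satisfying worlds: {h}.
So q ∧ p ∧ □¬p fails at the other 4 worlds.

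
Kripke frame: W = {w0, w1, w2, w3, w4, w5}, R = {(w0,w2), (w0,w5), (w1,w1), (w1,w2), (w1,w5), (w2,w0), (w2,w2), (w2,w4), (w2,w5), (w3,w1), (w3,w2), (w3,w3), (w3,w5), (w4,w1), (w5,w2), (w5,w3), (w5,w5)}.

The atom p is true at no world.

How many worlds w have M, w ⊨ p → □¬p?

w0: p is F, □¬p is T. ✓
w1: p is F, □¬p is T. ✓
w2: p is F, □¬p is T. ✓
w3: p is F, □¬p is T. ✓
w4: p is F, □¬p is T. ✓
w5: p is F, □¬p is T. ✓
Satisfying worlds: {w0, w1, w2, w3, w4, w5}.

6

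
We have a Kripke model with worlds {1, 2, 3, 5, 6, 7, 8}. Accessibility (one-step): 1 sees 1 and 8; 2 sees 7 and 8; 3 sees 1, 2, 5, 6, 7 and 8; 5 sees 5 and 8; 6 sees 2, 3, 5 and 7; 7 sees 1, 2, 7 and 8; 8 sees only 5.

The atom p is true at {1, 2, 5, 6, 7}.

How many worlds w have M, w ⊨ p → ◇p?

7

1: p is T, ◇p is T. ✓
2: p is T, ◇p is T. ✓
3: p is F, ◇p is T. ✓
5: p is T, ◇p is T. ✓
6: p is T, ◇p is T. ✓
7: p is T, ◇p is T. ✓
8: p is F, ◇p is T. ✓
Satisfying worlds: {1, 2, 3, 5, 6, 7, 8}.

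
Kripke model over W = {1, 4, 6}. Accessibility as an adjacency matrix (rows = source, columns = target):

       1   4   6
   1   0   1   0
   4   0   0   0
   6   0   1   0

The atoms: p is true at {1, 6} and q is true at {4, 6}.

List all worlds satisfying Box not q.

{4}

1: successors {4}; not q there: 4:F. ✗
4: no successors, so Box not q holds vacuously. ✓
6: successors {4}; not q there: 4:F. ✗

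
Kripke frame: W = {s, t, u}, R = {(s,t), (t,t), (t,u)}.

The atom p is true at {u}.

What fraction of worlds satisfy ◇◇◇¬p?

s: successors {t}; ◇◇¬p there: t:T. ✓
t: successors {t, u}; ◇◇¬p there: t:T, u:F. ✓
u: no successors, so ◇◇◇¬p fails. ✗
That's 2 of 3 worlds, so 2/3.

2/3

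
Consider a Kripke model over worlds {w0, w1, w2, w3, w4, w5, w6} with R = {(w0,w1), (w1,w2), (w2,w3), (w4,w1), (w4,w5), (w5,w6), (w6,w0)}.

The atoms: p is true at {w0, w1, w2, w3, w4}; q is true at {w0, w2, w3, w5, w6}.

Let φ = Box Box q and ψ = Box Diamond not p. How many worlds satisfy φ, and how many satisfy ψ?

6 and 1

For Box Box q:
w0: successors {w1}; Box q there: w1:T. ✓
w1: successors {w2}; Box q there: w2:T. ✓
w2: successors {w3}; Box q there: w3:T. ✓
w3: no successors, so Box Box q holds vacuously. ✓
w4: successors {w1, w5}; Box q there: w1:T, w5:T. ✓
w5: successors {w6}; Box q there: w6:T. ✓
w6: successors {w0}; Box q there: w0:F. ✗
— 6 worlds.
For Box Diamond not p:
w0: successors {w1}; Diamond not p there: w1:F. ✗
w1: successors {w2}; Diamond not p there: w2:F. ✗
w2: successors {w3}; Diamond not p there: w3:F. ✗
w3: no successors, so Box Diamond not p holds vacuously. ✓
w4: successors {w1, w5}; Diamond not p there: w1:F, w5:T. ✗
w5: successors {w6}; Diamond not p there: w6:F. ✗
w6: successors {w0}; Diamond not p there: w0:F. ✗
— 1 world.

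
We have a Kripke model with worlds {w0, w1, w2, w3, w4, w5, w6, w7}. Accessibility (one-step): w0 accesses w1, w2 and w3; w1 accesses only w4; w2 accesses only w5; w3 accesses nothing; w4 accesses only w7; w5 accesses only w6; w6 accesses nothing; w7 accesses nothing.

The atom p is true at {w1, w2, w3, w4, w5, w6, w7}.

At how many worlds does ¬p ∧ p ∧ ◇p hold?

w0: ¬p is T, p ∧ ◇p is F. ✗
w1: ¬p is F, p ∧ ◇p is T. ✗
w2: ¬p is F, p ∧ ◇p is T. ✗
w3: ¬p is F, p ∧ ◇p is F. ✗
w4: ¬p is F, p ∧ ◇p is T. ✗
w5: ¬p is F, p ∧ ◇p is T. ✗
w6: ¬p is F, p ∧ ◇p is F. ✗
w7: ¬p is F, p ∧ ◇p is F. ✗
Satisfying worlds: ∅.

0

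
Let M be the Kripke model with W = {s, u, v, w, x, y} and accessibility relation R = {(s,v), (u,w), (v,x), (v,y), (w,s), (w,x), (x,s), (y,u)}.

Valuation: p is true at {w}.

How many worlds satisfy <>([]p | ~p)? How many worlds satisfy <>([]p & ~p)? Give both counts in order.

5 and 1

For <>([]p | ~p):
s: successors {v}; []p | ~p there: v:T. ✓
u: successors {w}; []p | ~p there: w:F. ✗
v: successors {x, y}; []p | ~p there: x:T, y:T. ✓
w: successors {s, x}; []p | ~p there: s:T, x:T. ✓
x: successors {s}; []p | ~p there: s:T. ✓
y: successors {u}; []p | ~p there: u:T. ✓
— 5 worlds.
For <>([]p & ~p):
s: successors {v}; []p & ~p there: v:F. ✗
u: successors {w}; []p & ~p there: w:F. ✗
v: successors {x, y}; []p & ~p there: x:F, y:F. ✗
w: successors {s, x}; []p & ~p there: s:F, x:F. ✗
x: successors {s}; []p & ~p there: s:F. ✗
y: successors {u}; []p & ~p there: u:T. ✓
— 1 world.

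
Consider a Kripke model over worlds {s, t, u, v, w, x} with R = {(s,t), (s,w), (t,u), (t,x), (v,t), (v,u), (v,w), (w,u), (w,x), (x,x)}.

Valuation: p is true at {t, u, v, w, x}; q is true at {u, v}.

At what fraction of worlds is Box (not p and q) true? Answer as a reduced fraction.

1/6

s: successors {t, w}; not p and q there: t:F, w:F. ✗
t: successors {u, x}; not p and q there: u:F, x:F. ✗
u: no successors, so Box (not p and q) holds vacuously. ✓
v: successors {t, u, w}; not p and q there: t:F, u:F, w:F. ✗
w: successors {u, x}; not p and q there: u:F, x:F. ✗
x: successors {x}; not p and q there: x:F. ✗
That's 1 of 6 worlds, so 1/6.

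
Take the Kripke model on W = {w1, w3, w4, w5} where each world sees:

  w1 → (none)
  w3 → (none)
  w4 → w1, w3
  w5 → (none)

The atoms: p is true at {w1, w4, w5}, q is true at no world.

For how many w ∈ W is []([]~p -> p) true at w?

w1: no successors, so []([]~p -> p) holds vacuously. ✓
w3: no successors, so []([]~p -> p) holds vacuously. ✓
w4: successors {w1, w3}; []~p -> p there: w1:T, w3:F. ✗
w5: no successors, so []([]~p -> p) holds vacuously. ✓
Satisfying worlds: {w1, w3, w5}.

3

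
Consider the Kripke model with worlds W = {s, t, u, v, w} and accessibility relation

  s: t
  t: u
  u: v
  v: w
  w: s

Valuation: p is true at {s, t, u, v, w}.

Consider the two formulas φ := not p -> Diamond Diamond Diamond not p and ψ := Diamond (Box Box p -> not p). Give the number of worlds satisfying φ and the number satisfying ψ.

For not p -> Diamond Diamond Diamond not p:
s: not p is F, Diamond Diamond Diamond not p is F. ✓
t: not p is F, Diamond Diamond Diamond not p is F. ✓
u: not p is F, Diamond Diamond Diamond not p is F. ✓
v: not p is F, Diamond Diamond Diamond not p is F. ✓
w: not p is F, Diamond Diamond Diamond not p is F. ✓
— 5 worlds.
For Diamond (Box Box p -> not p):
s: successors {t}; Box Box p -> not p there: t:F. ✗
t: successors {u}; Box Box p -> not p there: u:F. ✗
u: successors {v}; Box Box p -> not p there: v:F. ✗
v: successors {w}; Box Box p -> not p there: w:F. ✗
w: successors {s}; Box Box p -> not p there: s:F. ✗
— 0 worlds.

5 and 0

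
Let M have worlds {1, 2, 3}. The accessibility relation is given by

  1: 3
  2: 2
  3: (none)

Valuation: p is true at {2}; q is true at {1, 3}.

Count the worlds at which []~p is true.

1: successors {3}; ~p there: 3:T. ✓
2: successors {2}; ~p there: 2:F. ✗
3: no successors, so []~p holds vacuously. ✓
Satisfying worlds: {1, 3}.

2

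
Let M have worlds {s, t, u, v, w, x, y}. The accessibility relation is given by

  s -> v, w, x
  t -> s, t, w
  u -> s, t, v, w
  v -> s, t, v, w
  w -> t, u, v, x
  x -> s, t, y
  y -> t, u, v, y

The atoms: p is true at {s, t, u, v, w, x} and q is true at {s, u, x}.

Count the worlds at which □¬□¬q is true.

s: successors {v, w, x}; ¬□¬q there: v:T, w:T, x:T. ✓
t: successors {s, t, w}; ¬□¬q there: s:T, t:T, w:T. ✓
u: successors {s, t, v, w}; ¬□¬q there: s:T, t:T, v:T, w:T. ✓
v: successors {s, t, v, w}; ¬□¬q there: s:T, t:T, v:T, w:T. ✓
w: successors {t, u, v, x}; ¬□¬q there: t:T, u:T, v:T, x:T. ✓
x: successors {s, t, y}; ¬□¬q there: s:T, t:T, y:T. ✓
y: successors {t, u, v, y}; ¬□¬q there: t:T, u:T, v:T, y:T. ✓
Satisfying worlds: {s, t, u, v, w, x, y}.

7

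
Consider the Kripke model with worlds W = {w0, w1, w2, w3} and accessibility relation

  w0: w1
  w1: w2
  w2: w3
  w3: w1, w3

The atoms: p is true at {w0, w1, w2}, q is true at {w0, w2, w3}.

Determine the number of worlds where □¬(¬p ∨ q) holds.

1

w0: successors {w1}; ¬(¬p ∨ q) there: w1:T. ✓
w1: successors {w2}; ¬(¬p ∨ q) there: w2:F. ✗
w2: successors {w3}; ¬(¬p ∨ q) there: w3:F. ✗
w3: successors {w1, w3}; ¬(¬p ∨ q) there: w1:T, w3:F. ✗
Satisfying worlds: {w0}.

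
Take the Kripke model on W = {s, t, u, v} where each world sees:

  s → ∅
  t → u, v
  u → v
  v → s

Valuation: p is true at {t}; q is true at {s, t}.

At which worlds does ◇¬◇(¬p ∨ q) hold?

s: no successors, so ◇¬◇(¬p ∨ q) fails. ✗
t: successors {u, v}; ¬◇(¬p ∨ q) there: u:F, v:F. ✗
u: successors {v}; ¬◇(¬p ∨ q) there: v:F. ✗
v: successors {s}; ¬◇(¬p ∨ q) there: s:T. ✓

{v}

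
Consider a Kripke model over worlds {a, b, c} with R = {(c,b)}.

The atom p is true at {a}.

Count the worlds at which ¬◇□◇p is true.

2

a: ◇□◇p is F. ✓
b: ◇□◇p is F. ✓
c: ◇□◇p is T. ✗
Satisfying worlds: {a, b}.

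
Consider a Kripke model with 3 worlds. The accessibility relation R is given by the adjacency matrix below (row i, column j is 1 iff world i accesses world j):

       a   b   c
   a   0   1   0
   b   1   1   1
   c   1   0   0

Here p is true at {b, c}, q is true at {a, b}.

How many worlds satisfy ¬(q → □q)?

a: q → □q is T. ✗
b: q → □q is F. ✓
c: q → □q is T. ✗
Satisfying worlds: {b}.

1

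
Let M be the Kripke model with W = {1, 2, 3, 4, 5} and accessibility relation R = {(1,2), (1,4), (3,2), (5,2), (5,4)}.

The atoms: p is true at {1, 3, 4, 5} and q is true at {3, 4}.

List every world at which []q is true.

1: successors {2, 4}; q there: 2:F, 4:T. ✗
2: no successors, so []q holds vacuously. ✓
3: successors {2}; q there: 2:F. ✗
4: no successors, so []q holds vacuously. ✓
5: successors {2, 4}; q there: 2:F, 4:T. ✗

{2, 4}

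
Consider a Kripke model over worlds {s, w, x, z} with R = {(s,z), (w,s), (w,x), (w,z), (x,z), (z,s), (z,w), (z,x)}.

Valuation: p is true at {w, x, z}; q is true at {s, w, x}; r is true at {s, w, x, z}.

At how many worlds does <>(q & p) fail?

2

s: successors {z}; q & p there: z:F. ✗
w: successors {s, x, z}; q & p there: s:F, x:T, z:F. ✓
x: successors {z}; q & p there: z:F. ✗
z: successors {s, w, x}; q & p there: s:F, w:T, x:T. ✓
Satisfying worlds: {w, z}.
So <>(q & p) fails at the other 2 worlds.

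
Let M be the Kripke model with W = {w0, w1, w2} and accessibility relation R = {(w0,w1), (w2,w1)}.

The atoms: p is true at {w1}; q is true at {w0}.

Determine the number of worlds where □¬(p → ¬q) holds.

1

w0: successors {w1}; ¬(p → ¬q) there: w1:F. ✗
w1: no successors, so □¬(p → ¬q) holds vacuously. ✓
w2: successors {w1}; ¬(p → ¬q) there: w1:F. ✗
Satisfying worlds: {w1}.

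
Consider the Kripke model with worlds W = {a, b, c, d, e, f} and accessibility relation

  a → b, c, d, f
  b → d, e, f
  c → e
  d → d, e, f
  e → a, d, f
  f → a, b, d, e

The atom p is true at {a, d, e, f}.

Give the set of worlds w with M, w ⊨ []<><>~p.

a: successors {b, c, d, f}; <><>~p there: b:T, c:F, d:T, f:T. ✗
b: successors {d, e, f}; <><>~p there: d:T, e:T, f:T. ✓
c: successors {e}; <><>~p there: e:T. ✓
d: successors {d, e, f}; <><>~p there: d:T, e:T, f:T. ✓
e: successors {a, d, f}; <><>~p there: a:T, d:T, f:T. ✓
f: successors {a, b, d, e}; <><>~p there: a:T, b:T, d:T, e:T. ✓

{b, c, d, e, f}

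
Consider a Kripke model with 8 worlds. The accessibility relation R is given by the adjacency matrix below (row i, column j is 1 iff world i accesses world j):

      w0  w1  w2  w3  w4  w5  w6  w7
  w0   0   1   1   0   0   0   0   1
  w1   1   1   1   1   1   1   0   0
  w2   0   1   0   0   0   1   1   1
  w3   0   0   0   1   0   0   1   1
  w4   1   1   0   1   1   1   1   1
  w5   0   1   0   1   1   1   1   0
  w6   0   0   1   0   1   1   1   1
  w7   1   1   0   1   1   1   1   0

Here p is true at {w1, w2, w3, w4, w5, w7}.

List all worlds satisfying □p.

w0: successors {w1, w2, w7}; p there: w1:T, w2:T, w7:T. ✓
w1: successors {w0, w1, w2, w3, w4, w5}; p there: w0:F, w1:T, w2:T, w3:T, w4:T, w5:T. ✗
w2: successors {w1, w5, w6, w7}; p there: w1:T, w5:T, w6:F, w7:T. ✗
w3: successors {w3, w6, w7}; p there: w3:T, w6:F, w7:T. ✗
w4: successors {w0, w1, w3, w4, w5, w6, w7}; p there: w0:F, w1:T, w3:T, w4:T, w5:T, w6:F, w7:T. ✗
w5: successors {w1, w3, w4, w5, w6}; p there: w1:T, w3:T, w4:T, w5:T, w6:F. ✗
w6: successors {w2, w4, w5, w6, w7}; p there: w2:T, w4:T, w5:T, w6:F, w7:T. ✗
w7: successors {w0, w1, w3, w4, w5, w6}; p there: w0:F, w1:T, w3:T, w4:T, w5:T, w6:F. ✗

{w0}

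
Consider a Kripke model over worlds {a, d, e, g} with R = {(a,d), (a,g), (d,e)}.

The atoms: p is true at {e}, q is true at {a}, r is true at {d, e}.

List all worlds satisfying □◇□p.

a: successors {d, g}; ◇□p there: d:T, g:F. ✗
d: successors {e}; ◇□p there: e:F. ✗
e: no successors, so □◇□p holds vacuously. ✓
g: no successors, so □◇□p holds vacuously. ✓

{e, g}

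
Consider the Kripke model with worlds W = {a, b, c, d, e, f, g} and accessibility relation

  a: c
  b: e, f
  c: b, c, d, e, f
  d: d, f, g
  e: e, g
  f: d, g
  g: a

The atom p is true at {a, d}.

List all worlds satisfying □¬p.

a: successors {c}; ¬p there: c:T. ✓
b: successors {e, f}; ¬p there: e:T, f:T. ✓
c: successors {b, c, d, e, f}; ¬p there: b:T, c:T, d:F, e:T, f:T. ✗
d: successors {d, f, g}; ¬p there: d:F, f:T, g:T. ✗
e: successors {e, g}; ¬p there: e:T, g:T. ✓
f: successors {d, g}; ¬p there: d:F, g:T. ✗
g: successors {a}; ¬p there: a:F. ✗

{a, b, e}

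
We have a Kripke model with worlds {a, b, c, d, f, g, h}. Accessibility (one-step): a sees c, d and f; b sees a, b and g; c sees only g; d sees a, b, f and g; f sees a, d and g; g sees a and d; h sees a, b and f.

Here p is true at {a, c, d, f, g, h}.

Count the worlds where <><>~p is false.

1

a: successors {c, d, f}; <>~p there: c:F, d:T, f:F. ✓
b: successors {a, b, g}; <>~p there: a:F, b:T, g:F. ✓
c: successors {g}; <>~p there: g:F. ✗
d: successors {a, b, f, g}; <>~p there: a:F, b:T, f:F, g:F. ✓
f: successors {a, d, g}; <>~p there: a:F, d:T, g:F. ✓
g: successors {a, d}; <>~p there: a:F, d:T. ✓
h: successors {a, b, f}; <>~p there: a:F, b:T, f:F. ✓
Satisfying worlds: {a, b, d, f, g, h}.
So <><>~p fails at the other 1 world.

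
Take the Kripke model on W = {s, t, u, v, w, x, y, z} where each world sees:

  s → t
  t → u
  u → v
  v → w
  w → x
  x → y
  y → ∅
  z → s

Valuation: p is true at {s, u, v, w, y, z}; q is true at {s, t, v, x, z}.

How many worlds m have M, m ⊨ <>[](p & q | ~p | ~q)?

7

s: successors {t}; [](p & q | ~p | ~q) there: t:T. ✓
t: successors {u}; [](p & q | ~p | ~q) there: u:T. ✓
u: successors {v}; [](p & q | ~p | ~q) there: v:T. ✓
v: successors {w}; [](p & q | ~p | ~q) there: w:T. ✓
w: successors {x}; [](p & q | ~p | ~q) there: x:T. ✓
x: successors {y}; [](p & q | ~p | ~q) there: y:T. ✓
y: no successors, so <>[](p & q | ~p | ~q) fails. ✗
z: successors {s}; [](p & q | ~p | ~q) there: s:T. ✓
Satisfying worlds: {s, t, u, v, w, x, z}.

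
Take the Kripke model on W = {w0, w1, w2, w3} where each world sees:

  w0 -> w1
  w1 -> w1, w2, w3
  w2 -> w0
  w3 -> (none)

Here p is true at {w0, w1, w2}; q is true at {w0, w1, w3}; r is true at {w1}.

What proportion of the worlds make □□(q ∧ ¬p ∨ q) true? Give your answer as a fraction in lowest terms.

w0: successors {w1}; □(q ∧ ¬p ∨ q) there: w1:F. ✗
w1: successors {w1, w2, w3}; □(q ∧ ¬p ∨ q) there: w1:F, w2:T, w3:T. ✗
w2: successors {w0}; □(q ∧ ¬p ∨ q) there: w0:T. ✓
w3: no successors, so □□(q ∧ ¬p ∨ q) holds vacuously. ✓
That's 2 of 4 worlds, so 2/4 = 1/2.

1/2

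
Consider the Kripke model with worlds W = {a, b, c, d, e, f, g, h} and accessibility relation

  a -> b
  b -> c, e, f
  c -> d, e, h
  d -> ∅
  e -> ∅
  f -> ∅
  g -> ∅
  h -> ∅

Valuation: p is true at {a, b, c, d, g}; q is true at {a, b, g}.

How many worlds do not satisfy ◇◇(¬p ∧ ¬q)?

a: successors {b}; ◇(¬p ∧ ¬q) there: b:T. ✓
b: successors {c, e, f}; ◇(¬p ∧ ¬q) there: c:T, e:F, f:F. ✓
c: successors {d, e, h}; ◇(¬p ∧ ¬q) there: d:F, e:F, h:F. ✗
d: no successors, so ◇◇(¬p ∧ ¬q) fails. ✗
e: no successors, so ◇◇(¬p ∧ ¬q) fails. ✗
f: no successors, so ◇◇(¬p ∧ ¬q) fails. ✗
g: no successors, so ◇◇(¬p ∧ ¬q) fails. ✗
h: no successors, so ◇◇(¬p ∧ ¬q) fails. ✗
Satisfying worlds: {a, b}.
So ◇◇(¬p ∧ ¬q) fails at the other 6 worlds.

6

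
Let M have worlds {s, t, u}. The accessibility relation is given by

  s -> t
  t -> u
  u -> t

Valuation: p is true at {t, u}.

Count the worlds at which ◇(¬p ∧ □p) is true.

0

s: successors {t}; ¬p ∧ □p there: t:F. ✗
t: successors {u}; ¬p ∧ □p there: u:F. ✗
u: successors {t}; ¬p ∧ □p there: t:F. ✗
Satisfying worlds: ∅.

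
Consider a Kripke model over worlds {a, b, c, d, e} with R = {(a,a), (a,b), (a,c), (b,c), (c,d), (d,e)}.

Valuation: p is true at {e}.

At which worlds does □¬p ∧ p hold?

{e}

a: □¬p is T, p is F. ✗
b: □¬p is T, p is F. ✗
c: □¬p is T, p is F. ✗
d: □¬p is F, p is F. ✗
e: □¬p is T, p is T. ✓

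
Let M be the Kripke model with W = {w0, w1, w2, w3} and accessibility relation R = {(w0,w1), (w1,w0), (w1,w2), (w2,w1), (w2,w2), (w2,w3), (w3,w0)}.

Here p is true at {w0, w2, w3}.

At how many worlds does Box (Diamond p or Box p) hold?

2

w0: successors {w1}; Diamond p or Box p there: w1:T. ✓
w1: successors {w0, w2}; Diamond p or Box p there: w0:F, w2:T. ✗
w2: successors {w1, w2, w3}; Diamond p or Box p there: w1:T, w2:T, w3:T. ✓
w3: successors {w0}; Diamond p or Box p there: w0:F. ✗
Satisfying worlds: {w0, w2}.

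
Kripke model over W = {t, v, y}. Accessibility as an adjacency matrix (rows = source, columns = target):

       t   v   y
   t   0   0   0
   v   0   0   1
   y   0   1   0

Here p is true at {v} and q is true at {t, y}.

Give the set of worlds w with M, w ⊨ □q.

{t, v}

t: no successors, so □q holds vacuously. ✓
v: successors {y}; q there: y:T. ✓
y: successors {v}; q there: v:F. ✗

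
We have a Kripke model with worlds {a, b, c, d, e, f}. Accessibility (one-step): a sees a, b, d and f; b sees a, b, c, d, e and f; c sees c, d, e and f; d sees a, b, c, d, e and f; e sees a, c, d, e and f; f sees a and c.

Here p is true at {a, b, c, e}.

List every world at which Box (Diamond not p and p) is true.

{f}

a: successors {a, b, d, f}; Diamond not p and p there: a:T, b:T, d:F, f:F. ✗
b: successors {a, b, c, d, e, f}; Diamond not p and p there: a:T, b:T, c:T, d:F, e:T, f:F. ✗
c: successors {c, d, e, f}; Diamond not p and p there: c:T, d:F, e:T, f:F. ✗
d: successors {a, b, c, d, e, f}; Diamond not p and p there: a:T, b:T, c:T, d:F, e:T, f:F. ✗
e: successors {a, c, d, e, f}; Diamond not p and p there: a:T, c:T, d:F, e:T, f:F. ✗
f: successors {a, c}; Diamond not p and p there: a:T, c:T. ✓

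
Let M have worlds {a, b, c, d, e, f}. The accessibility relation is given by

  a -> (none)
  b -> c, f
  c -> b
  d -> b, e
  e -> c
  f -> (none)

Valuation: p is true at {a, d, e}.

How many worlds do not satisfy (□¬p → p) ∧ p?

3

a: □¬p → p is T, p is T. ✓
b: □¬p → p is F, p is F. ✗
c: □¬p → p is F, p is F. ✗
d: □¬p → p is T, p is T. ✓
e: □¬p → p is T, p is T. ✓
f: □¬p → p is F, p is F. ✗
Satisfying worlds: {a, d, e}.
So (□¬p → p) ∧ p fails at the other 3 worlds.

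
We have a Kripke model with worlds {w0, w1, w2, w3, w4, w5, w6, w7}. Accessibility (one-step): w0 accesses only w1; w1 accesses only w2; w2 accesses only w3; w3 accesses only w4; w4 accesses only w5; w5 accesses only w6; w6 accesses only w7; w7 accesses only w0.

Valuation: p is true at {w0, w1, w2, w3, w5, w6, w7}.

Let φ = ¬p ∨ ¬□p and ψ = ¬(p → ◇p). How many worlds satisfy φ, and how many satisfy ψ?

2 and 1

For ¬p ∨ ¬□p:
w0: ¬p is F, ¬□p is F. ✗
w1: ¬p is F, ¬□p is F. ✗
w2: ¬p is F, ¬□p is F. ✗
w3: ¬p is F, ¬□p is T. ✓
w4: ¬p is T, ¬□p is F. ✓
w5: ¬p is F, ¬□p is F. ✗
w6: ¬p is F, ¬□p is F. ✗
w7: ¬p is F, ¬□p is F. ✗
— 2 worlds.
For ¬(p → ◇p):
w0: p → ◇p is T. ✗
w1: p → ◇p is T. ✗
w2: p → ◇p is T. ✗
w3: p → ◇p is F. ✓
w4: p → ◇p is T. ✗
w5: p → ◇p is T. ✗
w6: p → ◇p is T. ✗
w7: p → ◇p is T. ✗
— 1 world.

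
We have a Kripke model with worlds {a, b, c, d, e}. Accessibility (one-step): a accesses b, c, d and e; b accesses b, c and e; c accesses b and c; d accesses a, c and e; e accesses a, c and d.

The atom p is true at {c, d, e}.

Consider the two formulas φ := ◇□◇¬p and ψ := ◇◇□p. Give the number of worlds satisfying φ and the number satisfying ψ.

For ◇□◇¬p:
a: successors {b, c, d, e}; □◇¬p there: b:T, c:T, d:T, e:T. ✓
b: successors {b, c, e}; □◇¬p there: b:T, c:T, e:T. ✓
c: successors {b, c}; □◇¬p there: b:T, c:T. ✓
d: successors {a, c, e}; □◇¬p there: a:T, c:T, e:T. ✓
e: successors {a, c, d}; □◇¬p there: a:T, c:T, d:T. ✓
— 5 worlds.
For ◇◇□p:
a: successors {b, c, d, e}; ◇□p there: b:F, c:F, d:F, e:F. ✗
b: successors {b, c, e}; ◇□p there: b:F, c:F, e:F. ✗
c: successors {b, c}; ◇□p there: b:F, c:F. ✗
d: successors {a, c, e}; ◇□p there: a:F, c:F, e:F. ✗
e: successors {a, c, d}; ◇□p there: a:F, c:F, d:F. ✗
— 0 worlds.

5 and 0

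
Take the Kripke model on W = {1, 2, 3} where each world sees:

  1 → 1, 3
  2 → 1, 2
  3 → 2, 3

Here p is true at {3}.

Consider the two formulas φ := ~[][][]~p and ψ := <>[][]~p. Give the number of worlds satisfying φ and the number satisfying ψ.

For ~[][][]~p:
1: [][][]~p is F. ✓
2: [][][]~p is F. ✓
3: [][][]~p is F. ✓
— 3 worlds.
For <>[][]~p:
1: successors {1, 3}; [][]~p there: 1:F, 3:F. ✗
2: successors {1, 2}; [][]~p there: 1:F, 2:F. ✗
3: successors {2, 3}; [][]~p there: 2:F, 3:F. ✗
— 0 worlds.

3 and 0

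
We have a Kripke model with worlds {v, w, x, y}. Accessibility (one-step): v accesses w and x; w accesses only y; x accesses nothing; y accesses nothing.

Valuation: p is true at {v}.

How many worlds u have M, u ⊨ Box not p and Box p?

2

v: Box not p is T, Box p is F. ✗
w: Box not p is T, Box p is F. ✗
x: Box not p is T, Box p is T. ✓
y: Box not p is T, Box p is T. ✓
Satisfying worlds: {x, y}.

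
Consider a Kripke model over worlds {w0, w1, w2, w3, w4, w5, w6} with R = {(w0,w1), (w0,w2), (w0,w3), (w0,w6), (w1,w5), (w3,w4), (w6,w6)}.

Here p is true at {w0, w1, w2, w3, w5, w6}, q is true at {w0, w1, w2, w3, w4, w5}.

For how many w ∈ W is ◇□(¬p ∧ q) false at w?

4

w0: successors {w1, w2, w3, w6}; □(¬p ∧ q) there: w1:F, w2:T, w3:T, w6:F. ✓
w1: successors {w5}; □(¬p ∧ q) there: w5:T. ✓
w2: no successors, so ◇□(¬p ∧ q) fails. ✗
w3: successors {w4}; □(¬p ∧ q) there: w4:T. ✓
w4: no successors, so ◇□(¬p ∧ q) fails. ✗
w5: no successors, so ◇□(¬p ∧ q) fails. ✗
w6: successors {w6}; □(¬p ∧ q) there: w6:F. ✗
Satisfying worlds: {w0, w1, w3}.
So ◇□(¬p ∧ q) fails at the other 4 worlds.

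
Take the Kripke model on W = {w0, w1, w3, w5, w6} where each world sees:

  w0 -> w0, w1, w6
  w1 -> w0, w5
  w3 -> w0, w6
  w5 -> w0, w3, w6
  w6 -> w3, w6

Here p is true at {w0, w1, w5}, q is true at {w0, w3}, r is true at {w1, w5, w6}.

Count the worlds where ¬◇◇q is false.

5

w0: ◇◇q is T. ✗
w1: ◇◇q is T. ✗
w3: ◇◇q is T. ✗
w5: ◇◇q is T. ✗
w6: ◇◇q is T. ✗
Satisfying worlds: ∅.
So ¬◇◇q fails at the other 5 worlds.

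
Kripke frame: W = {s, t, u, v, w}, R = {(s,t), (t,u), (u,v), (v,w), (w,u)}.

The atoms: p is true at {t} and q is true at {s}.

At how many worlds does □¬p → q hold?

s: □¬p is F, q is T. ✓
t: □¬p is T, q is F. ✗
u: □¬p is T, q is F. ✗
v: □¬p is T, q is F. ✗
w: □¬p is T, q is F. ✗
Satisfying worlds: {s}.

1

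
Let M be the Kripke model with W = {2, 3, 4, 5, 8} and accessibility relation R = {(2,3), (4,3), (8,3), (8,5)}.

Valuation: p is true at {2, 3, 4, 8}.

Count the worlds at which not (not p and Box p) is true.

4

2: not p and Box p is F. ✓
3: not p and Box p is F. ✓
4: not p and Box p is F. ✓
5: not p and Box p is T. ✗
8: not p and Box p is F. ✓
Satisfying worlds: {2, 3, 4, 8}.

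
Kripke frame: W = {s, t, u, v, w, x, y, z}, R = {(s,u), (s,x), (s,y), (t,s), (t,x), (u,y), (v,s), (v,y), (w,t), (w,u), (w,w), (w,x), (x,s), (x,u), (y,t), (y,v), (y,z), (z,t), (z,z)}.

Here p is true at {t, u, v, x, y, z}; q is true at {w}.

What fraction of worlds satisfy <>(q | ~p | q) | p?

7/8

s: <>(q | ~p | q) is F, p is F. ✗
t: <>(q | ~p | q) is T, p is T. ✓
u: <>(q | ~p | q) is F, p is T. ✓
v: <>(q | ~p | q) is T, p is T. ✓
w: <>(q | ~p | q) is T, p is F. ✓
x: <>(q | ~p | q) is T, p is T. ✓
y: <>(q | ~p | q) is F, p is T. ✓
z: <>(q | ~p | q) is F, p is T. ✓
That's 7 of 8 worlds, so 7/8.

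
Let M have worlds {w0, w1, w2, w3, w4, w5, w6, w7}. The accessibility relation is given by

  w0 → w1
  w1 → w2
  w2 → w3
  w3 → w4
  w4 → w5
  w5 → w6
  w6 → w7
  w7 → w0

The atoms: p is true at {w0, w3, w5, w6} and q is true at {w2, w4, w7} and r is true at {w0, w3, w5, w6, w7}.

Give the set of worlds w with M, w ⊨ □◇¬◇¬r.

{w0, w2, w3, w4, w5}

w0: successors {w1}; ◇¬◇¬r there: w1:T. ✓
w1: successors {w2}; ◇¬◇¬r there: w2:F. ✗
w2: successors {w3}; ◇¬◇¬r there: w3:T. ✓
w3: successors {w4}; ◇¬◇¬r there: w4:T. ✓
w4: successors {w5}; ◇¬◇¬r there: w5:T. ✓
w5: successors {w6}; ◇¬◇¬r there: w6:T. ✓
w6: successors {w7}; ◇¬◇¬r there: w7:F. ✗
w7: successors {w0}; ◇¬◇¬r there: w0:F. ✗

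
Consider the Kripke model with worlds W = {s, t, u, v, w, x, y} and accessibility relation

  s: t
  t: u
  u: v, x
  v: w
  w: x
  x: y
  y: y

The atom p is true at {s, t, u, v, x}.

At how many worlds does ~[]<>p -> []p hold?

s: ~[]<>p is F, []p is T. ✓
t: ~[]<>p is F, []p is T. ✓
u: ~[]<>p is T, []p is T. ✓
v: ~[]<>p is F, []p is F. ✓
w: ~[]<>p is T, []p is T. ✓
x: ~[]<>p is T, []p is F. ✗
y: ~[]<>p is T, []p is F. ✗
Satisfying worlds: {s, t, u, v, w}.

5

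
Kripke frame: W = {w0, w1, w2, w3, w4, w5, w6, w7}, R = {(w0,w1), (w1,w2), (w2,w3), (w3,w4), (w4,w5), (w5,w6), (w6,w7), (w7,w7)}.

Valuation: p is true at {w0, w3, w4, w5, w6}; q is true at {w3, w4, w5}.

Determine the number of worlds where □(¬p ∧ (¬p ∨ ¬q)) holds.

w0: successors {w1}; ¬p ∧ (¬p ∨ ¬q) there: w1:T. ✓
w1: successors {w2}; ¬p ∧ (¬p ∨ ¬q) there: w2:T. ✓
w2: successors {w3}; ¬p ∧ (¬p ∨ ¬q) there: w3:F. ✗
w3: successors {w4}; ¬p ∧ (¬p ∨ ¬q) there: w4:F. ✗
w4: successors {w5}; ¬p ∧ (¬p ∨ ¬q) there: w5:F. ✗
w5: successors {w6}; ¬p ∧ (¬p ∨ ¬q) there: w6:F. ✗
w6: successors {w7}; ¬p ∧ (¬p ∨ ¬q) there: w7:T. ✓
w7: successors {w7}; ¬p ∧ (¬p ∨ ¬q) there: w7:T. ✓
Satisfying worlds: {w0, w1, w6, w7}.

4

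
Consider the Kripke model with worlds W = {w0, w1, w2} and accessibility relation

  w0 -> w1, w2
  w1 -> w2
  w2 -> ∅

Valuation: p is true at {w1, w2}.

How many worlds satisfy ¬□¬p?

2

w0: □¬p is F. ✓
w1: □¬p is F. ✓
w2: □¬p is T. ✗
Satisfying worlds: {w0, w1}.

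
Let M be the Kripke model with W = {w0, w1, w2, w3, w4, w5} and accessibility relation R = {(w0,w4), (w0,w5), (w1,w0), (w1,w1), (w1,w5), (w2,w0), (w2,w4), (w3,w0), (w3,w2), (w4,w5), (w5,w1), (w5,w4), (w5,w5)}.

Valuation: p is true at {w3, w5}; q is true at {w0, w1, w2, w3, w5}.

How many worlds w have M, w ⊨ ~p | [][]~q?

w0: ~p is T, [][]~q is F. ✓
w1: ~p is T, [][]~q is F. ✓
w2: ~p is T, [][]~q is F. ✓
w3: ~p is F, [][]~q is F. ✗
w4: ~p is T, [][]~q is F. ✓
w5: ~p is F, [][]~q is F. ✗
Satisfying worlds: {w0, w1, w2, w4}.

4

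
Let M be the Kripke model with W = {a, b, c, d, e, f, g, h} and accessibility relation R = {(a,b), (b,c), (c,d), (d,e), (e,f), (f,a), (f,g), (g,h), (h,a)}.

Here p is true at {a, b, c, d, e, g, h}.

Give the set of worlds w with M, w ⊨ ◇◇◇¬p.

a: successors {b}; ◇◇¬p there: b:F. ✗
b: successors {c}; ◇◇¬p there: c:F. ✗
c: successors {d}; ◇◇¬p there: d:T. ✓
d: successors {e}; ◇◇¬p there: e:F. ✗
e: successors {f}; ◇◇¬p there: f:F. ✗
f: successors {a, g}; ◇◇¬p there: a:F, g:F. ✗
g: successors {h}; ◇◇¬p there: h:F. ✗
h: successors {a}; ◇◇¬p there: a:F. ✗

{c}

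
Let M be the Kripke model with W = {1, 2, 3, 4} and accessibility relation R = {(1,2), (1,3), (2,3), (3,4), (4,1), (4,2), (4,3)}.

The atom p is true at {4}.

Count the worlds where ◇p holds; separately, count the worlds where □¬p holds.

1 and 3

For ◇p:
1: successors {2, 3}; p there: 2:F, 3:F. ✗
2: successors {3}; p there: 3:F. ✗
3: successors {4}; p there: 4:T. ✓
4: successors {1, 2, 3}; p there: 1:F, 2:F, 3:F. ✗
— 1 world.
For □¬p:
1: successors {2, 3}; ¬p there: 2:T, 3:T. ✓
2: successors {3}; ¬p there: 3:T. ✓
3: successors {4}; ¬p there: 4:F. ✗
4: successors {1, 2, 3}; ¬p there: 1:T, 2:T, 3:T. ✓
— 3 worlds.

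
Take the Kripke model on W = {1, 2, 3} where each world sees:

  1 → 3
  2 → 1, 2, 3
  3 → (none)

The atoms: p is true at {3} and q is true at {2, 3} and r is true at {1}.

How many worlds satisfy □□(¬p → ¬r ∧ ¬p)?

1: successors {3}; □(¬p → ¬r ∧ ¬p) there: 3:T. ✓
2: successors {1, 2, 3}; □(¬p → ¬r ∧ ¬p) there: 1:T, 2:F, 3:T. ✗
3: no successors, so □□(¬p → ¬r ∧ ¬p) holds vacuously. ✓
Satisfying worlds: {1, 3}.

2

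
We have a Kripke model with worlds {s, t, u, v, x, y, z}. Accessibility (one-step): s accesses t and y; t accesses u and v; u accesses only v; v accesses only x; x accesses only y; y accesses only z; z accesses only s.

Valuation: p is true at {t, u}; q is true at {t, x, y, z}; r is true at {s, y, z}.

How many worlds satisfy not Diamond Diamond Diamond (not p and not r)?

s: Diamond Diamond Diamond (not p and not r) is T. ✗
t: Diamond Diamond Diamond (not p and not r) is T. ✗
u: Diamond Diamond Diamond (not p and not r) is F. ✓
v: Diamond Diamond Diamond (not p and not r) is F. ✓
x: Diamond Diamond Diamond (not p and not r) is F. ✓
y: Diamond Diamond Diamond (not p and not r) is F. ✓
z: Diamond Diamond Diamond (not p and not r) is T. ✗
Satisfying worlds: {u, v, x, y}.

4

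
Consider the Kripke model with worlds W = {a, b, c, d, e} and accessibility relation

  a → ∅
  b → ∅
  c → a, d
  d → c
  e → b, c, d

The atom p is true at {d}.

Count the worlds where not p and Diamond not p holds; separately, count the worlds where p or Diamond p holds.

2 and 3

For not p and Diamond not p:
a: not p is T, Diamond not p is F. ✗
b: not p is T, Diamond not p is F. ✗
c: not p is T, Diamond not p is T. ✓
d: not p is F, Diamond not p is T. ✗
e: not p is T, Diamond not p is T. ✓
— 2 worlds.
For p or Diamond p:
a: p is F, Diamond p is F. ✗
b: p is F, Diamond p is F. ✗
c: p is F, Diamond p is T. ✓
d: p is T, Diamond p is F. ✓
e: p is F, Diamond p is T. ✓
— 3 worlds.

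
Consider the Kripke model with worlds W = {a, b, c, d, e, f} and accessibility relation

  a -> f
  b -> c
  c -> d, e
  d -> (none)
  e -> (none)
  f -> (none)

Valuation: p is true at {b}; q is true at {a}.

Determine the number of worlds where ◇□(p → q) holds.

a: successors {f}; □(p → q) there: f:T. ✓
b: successors {c}; □(p → q) there: c:T. ✓
c: successors {d, e}; □(p → q) there: d:T, e:T. ✓
d: no successors, so ◇□(p → q) fails. ✗
e: no successors, so ◇□(p → q) fails. ✗
f: no successors, so ◇□(p → q) fails. ✗
Satisfying worlds: {a, b, c}.

3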